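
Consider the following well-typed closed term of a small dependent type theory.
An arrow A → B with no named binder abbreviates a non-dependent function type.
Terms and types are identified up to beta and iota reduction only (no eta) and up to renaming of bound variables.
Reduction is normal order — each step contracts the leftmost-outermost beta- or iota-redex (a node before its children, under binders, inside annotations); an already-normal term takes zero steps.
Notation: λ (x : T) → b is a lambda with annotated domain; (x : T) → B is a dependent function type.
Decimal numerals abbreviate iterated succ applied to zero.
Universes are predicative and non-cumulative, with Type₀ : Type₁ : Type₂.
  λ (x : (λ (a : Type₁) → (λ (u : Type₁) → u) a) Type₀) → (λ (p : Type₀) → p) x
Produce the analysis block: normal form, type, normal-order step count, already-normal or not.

resulting normal form:
  λ (x : Type₀) → x
inferred type:
  Type₀ → Type₀
reduction steps (normal order): 3
started in normal form: no
first contracted redex: a beta-redex


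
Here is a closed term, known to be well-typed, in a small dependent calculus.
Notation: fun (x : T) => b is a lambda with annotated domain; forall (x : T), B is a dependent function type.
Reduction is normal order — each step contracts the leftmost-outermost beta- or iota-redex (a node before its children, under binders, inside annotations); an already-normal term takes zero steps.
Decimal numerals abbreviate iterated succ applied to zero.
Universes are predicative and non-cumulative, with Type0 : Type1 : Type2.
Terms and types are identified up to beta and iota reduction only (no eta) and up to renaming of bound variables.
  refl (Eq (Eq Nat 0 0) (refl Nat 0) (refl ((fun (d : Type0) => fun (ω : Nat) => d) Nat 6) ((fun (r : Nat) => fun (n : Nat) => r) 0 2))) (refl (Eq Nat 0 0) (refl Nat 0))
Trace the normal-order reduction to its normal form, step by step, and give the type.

normal-order reduction:
  refl (Eq (Eq Nat 0 0) (refl Nat 0) (refl ((fun (d : Type0) => fun (ω : Nat) => d) Nat 6) ((fun (r : Nat) => fun (n : Nat) => r) 0 2))) (refl (Eq Nat 0 0) (refl Nat 0))
  ~> refl (Eq (Eq Nat 0 0) (refl Nat 0) (refl ((fun (d : Nat) => Nat) 6) ((fun (ω : Nat) => fun (r : Nat) => ω) 0 2))) (refl (Eq Nat 0 0) (refl Nat 0))
  ~> refl (Eq (Eq Nat 0 0) (refl Nat 0) (refl Nat ((fun (d : Nat) => fun (ω : Nat) => d) 0 2))) (refl (Eq Nat 0 0) (refl Nat 0))
  ~> refl (Eq (Eq Nat 0 0) (refl Nat 0) (refl Nat ((fun (d : Nat) => 0) 2))) (refl (Eq Nat 0 0) (refl Nat 0))
  ~> refl (Eq (Eq Nat 0 0) (refl Nat 0) (refl Nat 0)) (refl (Eq Nat 0 0) (refl Nat 0))
inferred type:
  Eq (Eq (Eq Nat 0 0) (refl Nat 0) (refl Nat 0)) (refl (Eq Nat 0 0) (refl Nat 0)) (refl (Eq Nat 0 0) (refl Nat 0))


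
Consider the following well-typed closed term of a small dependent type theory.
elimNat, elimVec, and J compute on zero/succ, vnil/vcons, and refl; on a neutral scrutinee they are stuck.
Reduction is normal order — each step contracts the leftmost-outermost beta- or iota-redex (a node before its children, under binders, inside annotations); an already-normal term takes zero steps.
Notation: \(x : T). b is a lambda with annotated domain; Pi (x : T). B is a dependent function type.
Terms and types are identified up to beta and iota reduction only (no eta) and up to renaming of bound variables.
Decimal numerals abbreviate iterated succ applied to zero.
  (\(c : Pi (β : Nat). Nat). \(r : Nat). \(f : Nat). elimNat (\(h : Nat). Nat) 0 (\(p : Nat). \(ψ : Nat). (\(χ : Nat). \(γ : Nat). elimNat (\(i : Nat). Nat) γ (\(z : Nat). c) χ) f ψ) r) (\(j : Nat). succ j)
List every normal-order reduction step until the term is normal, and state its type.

normal-order reduction:
  (\(c : Pi (β : Nat). Nat). \(r : Nat). \(f : Nat). elimNat (\(h : Nat). Nat) 0 (\(p : Nat). \(ψ : Nat). (\(χ : Nat). \(γ : Nat). elimNat (\(i : Nat). Nat) γ (\(z : Nat). c) χ) f ψ) r) (\(j : Nat). succ j)
  ~> \(c : Nat). \(β : Nat). elimNat (\(r : Nat). Nat) 0 (\(f : Nat). \(h : Nat). (\(p : Nat). \(ψ : Nat). elimNat (\(χ : Nat). Nat) ψ (\(γ : Nat). \(i : Nat). succ i) p) β h) c
  ~> \(c : Nat). \(β : Nat). elimNat (\(r : Nat). Nat) 0 (\(f : Nat). \(h : Nat). (\(p : Nat). elimNat (\(ψ : Nat). Nat) p (\(χ : Nat). \(γ : Nat). succ γ) β) h) c
  ~> \(c : Nat). \(β : Nat). elimNat (\(r : Nat). Nat) 0 (\(f : Nat). \(h : Nat). elimNat (\(p : Nat). Nat) h (\(ψ : Nat). \(χ : Nat). succ χ) β) c
the term's type:
  Pi (c : Nat). Pi (β : Nat). Nat


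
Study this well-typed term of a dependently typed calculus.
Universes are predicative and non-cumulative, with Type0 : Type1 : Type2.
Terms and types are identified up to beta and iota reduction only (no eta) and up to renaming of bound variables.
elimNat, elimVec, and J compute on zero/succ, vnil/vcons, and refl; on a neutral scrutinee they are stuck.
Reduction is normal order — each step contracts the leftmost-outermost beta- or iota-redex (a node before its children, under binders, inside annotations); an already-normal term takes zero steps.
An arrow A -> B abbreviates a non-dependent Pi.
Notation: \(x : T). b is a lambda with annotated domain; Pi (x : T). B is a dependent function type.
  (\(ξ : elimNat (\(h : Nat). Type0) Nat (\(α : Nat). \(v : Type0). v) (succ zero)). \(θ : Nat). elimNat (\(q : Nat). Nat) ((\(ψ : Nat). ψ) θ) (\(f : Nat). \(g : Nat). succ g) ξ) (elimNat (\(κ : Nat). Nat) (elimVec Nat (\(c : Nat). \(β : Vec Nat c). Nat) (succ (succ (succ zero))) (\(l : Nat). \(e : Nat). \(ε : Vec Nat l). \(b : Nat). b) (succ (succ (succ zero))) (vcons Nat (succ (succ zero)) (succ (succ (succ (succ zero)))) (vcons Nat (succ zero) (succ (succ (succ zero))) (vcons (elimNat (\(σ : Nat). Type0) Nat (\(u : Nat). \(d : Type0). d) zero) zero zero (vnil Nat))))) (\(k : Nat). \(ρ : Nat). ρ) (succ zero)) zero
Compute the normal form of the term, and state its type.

resulting normal form:
  succ (succ (succ zero))
inferred type:
  Nat


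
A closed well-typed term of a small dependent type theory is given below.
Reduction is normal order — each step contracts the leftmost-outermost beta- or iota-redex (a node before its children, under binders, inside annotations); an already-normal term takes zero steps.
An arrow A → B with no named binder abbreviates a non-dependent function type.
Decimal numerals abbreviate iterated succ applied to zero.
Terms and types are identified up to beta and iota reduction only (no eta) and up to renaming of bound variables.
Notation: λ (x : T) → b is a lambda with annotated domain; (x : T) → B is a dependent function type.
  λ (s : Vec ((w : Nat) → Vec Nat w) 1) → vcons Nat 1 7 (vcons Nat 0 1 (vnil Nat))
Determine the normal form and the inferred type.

resulting normal form:
  λ (s : Vec ((w : Nat) → Vec Nat w) 1) → vcons Nat 1 7 (vcons Nat 0 1 (vnil Nat))
the term's type:
  Vec ((s : Nat) → Vec Nat s) 1 → Vec Nat 2


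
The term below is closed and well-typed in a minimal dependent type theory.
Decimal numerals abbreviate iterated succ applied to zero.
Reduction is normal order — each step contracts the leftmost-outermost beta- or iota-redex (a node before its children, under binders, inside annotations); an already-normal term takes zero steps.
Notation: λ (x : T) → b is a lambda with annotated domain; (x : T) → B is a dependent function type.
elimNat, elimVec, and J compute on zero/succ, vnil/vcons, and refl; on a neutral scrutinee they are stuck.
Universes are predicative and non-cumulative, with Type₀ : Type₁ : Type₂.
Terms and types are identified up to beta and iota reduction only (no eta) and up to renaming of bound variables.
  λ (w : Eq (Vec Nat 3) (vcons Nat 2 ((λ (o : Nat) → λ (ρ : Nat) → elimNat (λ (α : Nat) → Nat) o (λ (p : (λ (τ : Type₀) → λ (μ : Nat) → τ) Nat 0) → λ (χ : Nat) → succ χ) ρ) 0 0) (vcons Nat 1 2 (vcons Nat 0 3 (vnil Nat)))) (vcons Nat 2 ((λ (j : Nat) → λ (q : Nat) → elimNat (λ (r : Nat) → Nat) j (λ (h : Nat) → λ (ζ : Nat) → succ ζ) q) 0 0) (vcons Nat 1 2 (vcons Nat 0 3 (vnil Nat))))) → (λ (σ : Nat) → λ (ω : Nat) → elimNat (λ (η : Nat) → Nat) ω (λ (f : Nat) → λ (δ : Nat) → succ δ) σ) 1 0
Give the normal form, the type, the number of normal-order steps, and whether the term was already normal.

normal form:
  λ (w : Eq (Vec Nat 3) (vcons Nat 2 0 (vcons Nat 1 2 (vcons Nat 0 3 (vnil Nat)))) (vcons Nat 2 0 (vcons Nat 1 2 (vcons Nat 0 3 (vnil Nat))))) → 1
inferred type:
  (w : Eq (Vec Nat 3) (vcons Nat 2 0 (vcons Nat 1 2 (vcons Nat 0 3 (vnil Nat)))) (vcons Nat 2 0 (vcons Nat 1 2 (vcons Nat 0 3 (vnil Nat))))) → Nat
normal-order step count: 12
started in normal form: no
first contracted redex: a beta-redex


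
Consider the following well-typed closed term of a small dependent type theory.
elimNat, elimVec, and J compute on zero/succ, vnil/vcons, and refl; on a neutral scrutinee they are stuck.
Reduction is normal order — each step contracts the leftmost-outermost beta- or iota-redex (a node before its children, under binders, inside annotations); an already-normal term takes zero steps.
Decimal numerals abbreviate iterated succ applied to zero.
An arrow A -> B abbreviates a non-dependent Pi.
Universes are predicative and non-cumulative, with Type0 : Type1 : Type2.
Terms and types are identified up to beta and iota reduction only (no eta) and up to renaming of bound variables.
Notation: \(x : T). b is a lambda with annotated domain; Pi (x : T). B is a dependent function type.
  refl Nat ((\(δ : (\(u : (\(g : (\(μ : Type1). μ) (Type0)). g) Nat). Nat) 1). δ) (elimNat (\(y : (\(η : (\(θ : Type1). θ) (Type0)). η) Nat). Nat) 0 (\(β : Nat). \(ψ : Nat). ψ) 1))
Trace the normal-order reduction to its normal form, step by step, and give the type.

normal-order reduction:
  refl Nat ((\(δ : (\(u : (\(g : (\(μ : Type1). μ) (Type0)). g) Nat). Nat) 1). δ) (elimNat (\(y : (\(η : (\(θ : Type1). θ) (Type0)). η) Nat). Nat) 0 (\(β : Nat). \(ψ : Nat). ψ) 1))
  ~> refl Nat (elimNat (\(δ : (\(u : (\(g : Type1). g) (Type0)). u) Nat). Nat) 0 (\(μ : Nat). \(y : Nat). y) 1)
  ~> refl Nat ((\(δ : Nat). \(u : Nat). u) 0 (elimNat (\(g : (\(μ : (\(y : Type1). y) (Type0)). μ) Nat). Nat) 0 (\(η : Nat). \(θ : Nat). θ) 0))
  ~> refl Nat ((\(δ : Nat). δ) (elimNat (\(u : (\(g : (\(μ : Type1). μ) (Type0)). g) Nat). Nat) 0 (\(y : Nat). \(η : Nat). η) 0))
  ~> refl Nat (elimNat (\(δ : (\(u : (\(g : Type1). g) (Type0)). u) Nat). Nat) 0 (\(μ : Nat). \(y : Nat). y) 0)
  ~> refl Nat 0
the term's type:
  Eq Nat 0 0


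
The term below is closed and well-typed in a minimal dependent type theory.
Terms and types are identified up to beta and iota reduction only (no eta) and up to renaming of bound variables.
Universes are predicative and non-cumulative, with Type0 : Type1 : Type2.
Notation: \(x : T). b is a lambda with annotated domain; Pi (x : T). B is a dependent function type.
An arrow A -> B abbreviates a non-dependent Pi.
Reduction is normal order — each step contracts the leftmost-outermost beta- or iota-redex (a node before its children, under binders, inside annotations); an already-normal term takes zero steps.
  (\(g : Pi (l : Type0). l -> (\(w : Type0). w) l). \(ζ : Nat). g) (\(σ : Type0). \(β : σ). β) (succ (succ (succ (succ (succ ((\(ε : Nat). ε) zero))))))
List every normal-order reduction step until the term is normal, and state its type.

normal-order reduction sequence:
  (\(g : Pi (l : Type0). l -> (\(w : Type0). w) l). \(ζ : Nat). g) (\(σ : Type0). \(β : σ). β) (succ (succ (succ (succ (succ ((\(ε : Nat). ε) zero))))))
  ~> (\(g : Nat). \(l : Type0). \(w : l). w) (succ (succ (succ (succ (succ ((\(ζ : Nat). ζ) zero))))))
  ~> \(g : Type0). \(l : g). l
the term's type:
  Pi (g : Type0). g -> g


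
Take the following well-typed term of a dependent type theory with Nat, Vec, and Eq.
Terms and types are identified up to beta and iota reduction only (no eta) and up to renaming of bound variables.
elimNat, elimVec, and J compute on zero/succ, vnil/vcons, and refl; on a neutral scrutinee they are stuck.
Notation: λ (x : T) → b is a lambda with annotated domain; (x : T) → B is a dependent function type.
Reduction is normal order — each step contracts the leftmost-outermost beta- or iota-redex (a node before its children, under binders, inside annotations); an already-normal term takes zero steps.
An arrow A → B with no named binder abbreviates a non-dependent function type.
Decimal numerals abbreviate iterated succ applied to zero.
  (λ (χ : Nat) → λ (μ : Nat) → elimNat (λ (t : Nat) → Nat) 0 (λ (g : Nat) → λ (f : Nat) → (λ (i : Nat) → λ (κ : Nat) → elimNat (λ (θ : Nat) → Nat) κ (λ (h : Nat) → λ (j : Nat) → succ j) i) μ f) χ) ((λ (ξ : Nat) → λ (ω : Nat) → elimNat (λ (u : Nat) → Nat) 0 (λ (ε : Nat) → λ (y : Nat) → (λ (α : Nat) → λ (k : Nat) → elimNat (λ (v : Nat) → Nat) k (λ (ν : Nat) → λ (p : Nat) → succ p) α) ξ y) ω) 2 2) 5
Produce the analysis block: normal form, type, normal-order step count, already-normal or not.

resulting normal form:
  20
type:
  Nat
steps to reach normal form (normal order): 60
term was already normal: no
first contracted redex: a beta-redex


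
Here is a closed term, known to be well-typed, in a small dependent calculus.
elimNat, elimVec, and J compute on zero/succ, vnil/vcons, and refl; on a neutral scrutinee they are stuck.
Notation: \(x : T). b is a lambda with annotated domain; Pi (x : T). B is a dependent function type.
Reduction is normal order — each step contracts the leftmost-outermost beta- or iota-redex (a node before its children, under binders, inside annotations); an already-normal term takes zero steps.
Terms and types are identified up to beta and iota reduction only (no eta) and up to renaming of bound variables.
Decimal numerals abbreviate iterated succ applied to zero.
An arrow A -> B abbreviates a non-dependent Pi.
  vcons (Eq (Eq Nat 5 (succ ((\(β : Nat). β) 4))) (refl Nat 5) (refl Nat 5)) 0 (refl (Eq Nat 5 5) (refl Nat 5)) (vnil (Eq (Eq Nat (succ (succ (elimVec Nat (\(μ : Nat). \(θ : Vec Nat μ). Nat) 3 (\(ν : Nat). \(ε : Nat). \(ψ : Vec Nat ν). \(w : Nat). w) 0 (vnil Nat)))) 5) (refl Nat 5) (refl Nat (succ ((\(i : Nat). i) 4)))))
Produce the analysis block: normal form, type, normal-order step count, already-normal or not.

reduced normal form:
  vcons (Eq (Eq Nat 5 5) (refl Nat 5) (refl Nat 5)) 0 (refl (Eq Nat 5 5) (refl Nat 5)) (vnil (Eq (Eq Nat 5 5) (refl Nat 5) (refl Nat 5)))
type:
  Vec (Eq (Eq Nat 5 5) (refl Nat 5) (refl Nat 5)) 1
steps to reach normal form (normal order): 3
term was already normal: no
first redex: a beta-redex


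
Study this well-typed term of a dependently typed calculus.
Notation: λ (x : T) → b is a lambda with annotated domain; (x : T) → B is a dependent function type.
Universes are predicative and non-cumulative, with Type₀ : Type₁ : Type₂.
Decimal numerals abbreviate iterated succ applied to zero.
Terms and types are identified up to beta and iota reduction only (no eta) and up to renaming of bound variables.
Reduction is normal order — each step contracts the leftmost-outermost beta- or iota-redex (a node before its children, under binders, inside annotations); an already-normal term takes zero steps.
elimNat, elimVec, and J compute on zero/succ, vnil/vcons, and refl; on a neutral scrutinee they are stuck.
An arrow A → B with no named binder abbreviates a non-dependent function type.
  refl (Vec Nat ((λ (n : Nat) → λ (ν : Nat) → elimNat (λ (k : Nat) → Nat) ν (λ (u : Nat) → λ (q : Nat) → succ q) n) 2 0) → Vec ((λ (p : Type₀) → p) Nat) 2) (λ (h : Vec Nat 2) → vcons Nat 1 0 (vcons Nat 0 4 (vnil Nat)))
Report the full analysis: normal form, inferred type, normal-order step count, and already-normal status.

resulting normal form:
  refl (Vec Nat 2 → Vec Nat 2) (λ (n : Vec Nat 2) → vcons Nat 1 0 (vcons Nat 0 4 (vnil Nat)))
type:
  Eq (Vec Nat 2 → Vec Nat 2) (λ (n : Vec Nat 2) → vcons Nat 1 0 (vcons Nat 0 4 (vnil Nat))) (λ (ν : Vec Nat 2) → vcons Nat 1 0 (vcons Nat 0 4 (vnil Nat)))
steps to reach normal form (normal order): 10
term was already normal: no
first redex: a beta-redex


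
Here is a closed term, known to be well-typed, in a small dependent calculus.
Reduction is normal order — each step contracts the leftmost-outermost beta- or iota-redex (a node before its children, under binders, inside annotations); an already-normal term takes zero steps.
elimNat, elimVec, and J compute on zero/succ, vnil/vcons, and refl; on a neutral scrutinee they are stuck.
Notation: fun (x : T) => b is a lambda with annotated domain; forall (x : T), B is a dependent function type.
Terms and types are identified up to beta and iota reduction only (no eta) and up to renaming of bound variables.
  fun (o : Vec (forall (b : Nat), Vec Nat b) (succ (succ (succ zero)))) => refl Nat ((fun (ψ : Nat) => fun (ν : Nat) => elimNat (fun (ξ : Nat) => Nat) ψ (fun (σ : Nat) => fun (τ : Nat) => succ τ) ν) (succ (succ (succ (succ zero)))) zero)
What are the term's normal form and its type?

normal form:
  fun (o : Vec (forall (b : Nat), Vec Nat b) (succ (succ (succ zero)))) => refl Nat (succ (succ (succ (succ zero))))
inferred type:
  forall (o : Vec (forall (b : Nat), Vec Nat b) (succ (succ (succ zero)))), Eq Nat (succ (succ (succ (succ zero)))) (succ (succ (succ (succ zero))))
observation: normalization takes exactly 3 steps under the normal-order strategy.


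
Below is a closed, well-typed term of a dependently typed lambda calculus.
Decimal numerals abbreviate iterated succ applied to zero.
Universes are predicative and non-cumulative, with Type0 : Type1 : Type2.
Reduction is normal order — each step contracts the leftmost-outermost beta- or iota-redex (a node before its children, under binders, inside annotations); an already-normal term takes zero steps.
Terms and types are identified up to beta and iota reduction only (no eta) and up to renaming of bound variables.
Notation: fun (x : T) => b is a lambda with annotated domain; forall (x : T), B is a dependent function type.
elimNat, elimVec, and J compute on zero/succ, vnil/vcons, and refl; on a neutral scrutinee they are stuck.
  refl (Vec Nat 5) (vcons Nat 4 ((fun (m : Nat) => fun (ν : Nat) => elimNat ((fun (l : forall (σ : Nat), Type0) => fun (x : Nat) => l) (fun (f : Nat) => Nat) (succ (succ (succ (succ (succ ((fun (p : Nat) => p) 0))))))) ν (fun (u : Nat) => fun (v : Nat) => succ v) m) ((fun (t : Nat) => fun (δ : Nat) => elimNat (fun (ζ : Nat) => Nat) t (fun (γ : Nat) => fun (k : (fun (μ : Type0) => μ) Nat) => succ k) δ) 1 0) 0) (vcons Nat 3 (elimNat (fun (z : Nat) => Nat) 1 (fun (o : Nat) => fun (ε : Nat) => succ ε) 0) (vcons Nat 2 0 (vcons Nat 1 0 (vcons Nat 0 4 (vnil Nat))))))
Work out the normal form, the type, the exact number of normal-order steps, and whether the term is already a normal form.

resulting normal form:
  refl (Vec Nat 5) (vcons Nat 4 1 (vcons Nat 3 1 (vcons Nat 2 0 (vcons Nat 1 0 (vcons Nat 0 4 (vnil Nat))))))
type:
  Eq (Vec Nat 5) (vcons Nat 4 1 (vcons Nat 3 1 (vcons Nat 2 0 (vcons Nat 1 0 (vcons Nat 0 4 (vnil Nat)))))) (vcons Nat 4 1 (vcons Nat 3 1 (vcons Nat 2 0 (vcons Nat 1 0 (vcons Nat 0 4 (vnil Nat))))))
reduction steps (normal order): 12
already normal: no
first redex: a beta-redex


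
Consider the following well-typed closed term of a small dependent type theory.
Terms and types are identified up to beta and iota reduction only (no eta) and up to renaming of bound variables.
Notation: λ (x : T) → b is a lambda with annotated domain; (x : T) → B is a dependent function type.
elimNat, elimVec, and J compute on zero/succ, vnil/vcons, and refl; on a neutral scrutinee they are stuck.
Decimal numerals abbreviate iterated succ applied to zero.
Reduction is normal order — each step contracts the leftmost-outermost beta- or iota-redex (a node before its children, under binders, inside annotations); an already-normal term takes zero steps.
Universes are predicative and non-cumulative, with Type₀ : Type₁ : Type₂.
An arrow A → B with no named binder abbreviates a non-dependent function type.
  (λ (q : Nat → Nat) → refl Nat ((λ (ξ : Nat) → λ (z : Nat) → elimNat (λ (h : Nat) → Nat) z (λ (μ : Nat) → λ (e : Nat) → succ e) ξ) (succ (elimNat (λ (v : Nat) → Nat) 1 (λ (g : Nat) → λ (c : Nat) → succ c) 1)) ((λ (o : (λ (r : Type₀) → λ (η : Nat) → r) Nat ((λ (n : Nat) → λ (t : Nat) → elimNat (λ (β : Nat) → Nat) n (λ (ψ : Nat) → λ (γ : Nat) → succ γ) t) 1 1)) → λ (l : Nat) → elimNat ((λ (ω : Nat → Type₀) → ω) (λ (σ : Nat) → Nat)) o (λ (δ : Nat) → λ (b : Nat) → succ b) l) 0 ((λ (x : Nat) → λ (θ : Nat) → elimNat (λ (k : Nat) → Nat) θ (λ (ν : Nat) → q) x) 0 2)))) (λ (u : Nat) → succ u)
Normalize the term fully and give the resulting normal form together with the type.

reduced normal form:
  refl Nat 5
the term's type:
  Eq Nat 5 5


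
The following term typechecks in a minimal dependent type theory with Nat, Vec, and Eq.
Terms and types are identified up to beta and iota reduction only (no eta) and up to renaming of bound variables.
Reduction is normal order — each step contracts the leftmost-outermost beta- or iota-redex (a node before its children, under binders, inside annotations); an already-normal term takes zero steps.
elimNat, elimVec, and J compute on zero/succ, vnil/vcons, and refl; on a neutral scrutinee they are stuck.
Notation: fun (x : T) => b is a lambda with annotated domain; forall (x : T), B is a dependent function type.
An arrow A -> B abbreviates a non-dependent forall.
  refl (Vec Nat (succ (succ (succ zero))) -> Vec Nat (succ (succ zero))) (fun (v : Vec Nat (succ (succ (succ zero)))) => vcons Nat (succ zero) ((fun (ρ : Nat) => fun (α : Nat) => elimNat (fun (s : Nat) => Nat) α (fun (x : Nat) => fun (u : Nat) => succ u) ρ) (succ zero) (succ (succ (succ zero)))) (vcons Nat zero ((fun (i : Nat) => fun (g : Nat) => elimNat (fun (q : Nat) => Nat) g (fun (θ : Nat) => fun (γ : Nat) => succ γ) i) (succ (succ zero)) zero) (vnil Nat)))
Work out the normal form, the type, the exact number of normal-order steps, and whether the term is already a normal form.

reduced normal form:
  refl (Vec Nat (succ (succ (succ zero))) -> Vec Nat (succ (succ zero))) (fun (v : Vec Nat (succ (succ (succ zero)))) => vcons Nat (succ zero) (succ (succ (succ (succ zero)))) (vcons Nat zero (succ (succ zero)) (vnil Nat)))
type:
  Eq (Vec Nat (succ (succ (succ zero))) -> Vec Nat (succ (succ zero))) (fun (v : Vec Nat (succ (succ (succ zero)))) => vcons Nat (succ zero) (succ (succ (succ (succ zero)))) (vcons Nat zero (succ (succ zero)) (vnil Nat))) (fun (ρ : Vec Nat (succ (succ (succ zero)))) => vcons Nat (succ zero) (succ (succ (succ (succ zero)))) (vcons Nat zero (succ (succ zero)) (vnil Nat)))
reduction steps (normal order): 15
term was already normal: no
first redex: a beta-redex


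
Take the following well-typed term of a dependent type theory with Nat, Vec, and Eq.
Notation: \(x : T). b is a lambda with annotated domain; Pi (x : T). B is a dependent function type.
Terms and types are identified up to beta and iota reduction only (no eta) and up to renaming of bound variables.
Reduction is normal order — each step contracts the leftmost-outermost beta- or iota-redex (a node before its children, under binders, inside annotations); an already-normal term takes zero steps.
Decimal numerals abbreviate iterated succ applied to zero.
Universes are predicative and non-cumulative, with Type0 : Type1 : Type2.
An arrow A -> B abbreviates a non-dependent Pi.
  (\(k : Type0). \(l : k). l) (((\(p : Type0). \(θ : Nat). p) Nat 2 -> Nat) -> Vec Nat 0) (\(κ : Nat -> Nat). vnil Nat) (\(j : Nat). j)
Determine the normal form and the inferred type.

normal form:
  vnil Nat
the term's type:
  Vec Nat 0
observation: reduction starts at a beta-redex, and 3 normal-order steps reach the normal form.


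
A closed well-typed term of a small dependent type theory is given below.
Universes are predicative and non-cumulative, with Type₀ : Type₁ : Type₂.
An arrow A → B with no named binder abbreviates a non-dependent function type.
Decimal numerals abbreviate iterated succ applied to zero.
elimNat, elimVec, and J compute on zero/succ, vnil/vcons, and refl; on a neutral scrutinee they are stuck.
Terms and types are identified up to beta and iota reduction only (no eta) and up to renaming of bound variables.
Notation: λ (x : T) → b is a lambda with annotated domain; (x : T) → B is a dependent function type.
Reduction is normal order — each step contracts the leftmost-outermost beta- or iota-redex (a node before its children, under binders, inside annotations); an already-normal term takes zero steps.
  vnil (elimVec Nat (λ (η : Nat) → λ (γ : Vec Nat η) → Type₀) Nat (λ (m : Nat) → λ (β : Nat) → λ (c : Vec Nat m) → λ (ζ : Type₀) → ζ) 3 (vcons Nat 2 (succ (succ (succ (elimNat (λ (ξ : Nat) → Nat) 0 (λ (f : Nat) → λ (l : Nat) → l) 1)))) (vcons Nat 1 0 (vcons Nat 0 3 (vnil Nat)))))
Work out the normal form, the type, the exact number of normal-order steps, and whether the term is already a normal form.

reduced normal form:
  vnil Nat
inferred type:
  Vec Nat 0
steps to reach normal form (normal order): 16
term was already normal: no
first contracted redex: an elimVec iota-redex


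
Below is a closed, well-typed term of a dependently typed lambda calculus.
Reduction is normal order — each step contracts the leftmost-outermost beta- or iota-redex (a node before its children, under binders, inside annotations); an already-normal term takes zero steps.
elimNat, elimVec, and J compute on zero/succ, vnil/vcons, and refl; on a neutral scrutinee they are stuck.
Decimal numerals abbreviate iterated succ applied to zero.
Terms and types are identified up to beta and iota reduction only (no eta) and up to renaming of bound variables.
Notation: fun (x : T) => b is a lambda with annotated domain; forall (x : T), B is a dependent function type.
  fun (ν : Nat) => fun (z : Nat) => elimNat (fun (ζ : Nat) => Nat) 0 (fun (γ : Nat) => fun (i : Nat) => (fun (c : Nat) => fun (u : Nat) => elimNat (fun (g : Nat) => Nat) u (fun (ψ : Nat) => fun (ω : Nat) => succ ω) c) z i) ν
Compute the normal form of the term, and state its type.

reduced normal form:
  fun (ν : Nat) => fun (z : Nat) => elimNat (fun (ζ : Nat) => Nat) 0 (fun (γ : Nat) => fun (i : Nat) => elimNat (fun (c : Nat) => Nat) i (fun (u : Nat) => fun (g : Nat) => succ g) z) ν
type:
  forall (ν : Nat), forall (z : Nat), Nat
observation: the first redex contracted is a beta-redex; the normal form is reached in 2 normal-order steps.


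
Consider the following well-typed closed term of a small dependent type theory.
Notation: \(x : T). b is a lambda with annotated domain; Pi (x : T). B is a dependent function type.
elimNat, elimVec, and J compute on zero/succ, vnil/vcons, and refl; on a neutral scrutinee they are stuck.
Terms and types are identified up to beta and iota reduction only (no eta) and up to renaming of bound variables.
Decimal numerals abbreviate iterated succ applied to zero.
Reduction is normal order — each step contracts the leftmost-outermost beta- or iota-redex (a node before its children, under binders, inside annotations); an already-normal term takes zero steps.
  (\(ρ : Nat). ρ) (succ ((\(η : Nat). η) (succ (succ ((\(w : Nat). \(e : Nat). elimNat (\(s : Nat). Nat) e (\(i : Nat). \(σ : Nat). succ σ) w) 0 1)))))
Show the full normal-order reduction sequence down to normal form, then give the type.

reduction (normal order):
  (\(ρ : Nat). ρ) (succ ((\(η : Nat). η) (succ (succ ((\(w : Nat). \(e : Nat). elimNat (\(s : Nat). Nat) e (\(i : Nat). \(σ : Nat). succ σ) w) 0 1)))))
  ~> succ ((\(ρ : Nat). ρ) (succ (succ ((\(η : Nat). \(w : Nat). elimNat (\(e : Nat). Nat) w (\(s : Nat). \(i : Nat). succ i) η) 0 1))))
  ~> succ (succ (succ ((\(ρ : Nat). \(η : Nat). elimNat (\(w : Nat). Nat) η (\(e : Nat). \(s : Nat). succ s) ρ) 0 1)))
  ~> succ (succ (succ ((\(ρ : Nat). elimNat (\(η : Nat). Nat) ρ (\(w : Nat). \(e : Nat). succ e) 0) 1)))
  ~> succ (succ (succ (elimNat (\(ρ : Nat). Nat) 1 (\(η : Nat). \(w : Nat). succ w) 0)))
  ~> 4
the term's type:
  Nat


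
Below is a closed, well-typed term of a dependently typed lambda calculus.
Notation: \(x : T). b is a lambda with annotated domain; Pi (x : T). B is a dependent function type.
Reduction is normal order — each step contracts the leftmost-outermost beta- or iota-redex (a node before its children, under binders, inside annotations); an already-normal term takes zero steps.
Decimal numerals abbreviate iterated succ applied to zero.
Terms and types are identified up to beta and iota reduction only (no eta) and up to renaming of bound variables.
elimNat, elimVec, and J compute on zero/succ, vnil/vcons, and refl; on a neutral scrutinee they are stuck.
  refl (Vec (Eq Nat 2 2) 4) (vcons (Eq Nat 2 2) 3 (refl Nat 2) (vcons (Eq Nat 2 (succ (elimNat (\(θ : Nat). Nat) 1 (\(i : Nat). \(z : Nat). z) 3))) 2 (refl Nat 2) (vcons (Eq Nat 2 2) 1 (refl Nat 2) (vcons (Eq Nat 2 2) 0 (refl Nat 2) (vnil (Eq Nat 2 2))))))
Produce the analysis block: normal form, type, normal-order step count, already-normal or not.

reduced normal form:
  refl (Vec (Eq Nat 2 2) 4) (vcons (Eq Nat 2 2) 3 (refl Nat 2) (vcons (Eq Nat 2 2) 2 (refl Nat 2) (vcons (Eq Nat 2 2) 1 (refl Nat 2) (vcons (Eq Nat 2 2) 0 (refl Nat 2) (vnil (Eq Nat 2 2))))))
type:
  Eq (Vec (Eq Nat 2 2) 4) (vcons (Eq Nat 2 2) 3 (refl Nat 2) (vcons (Eq Nat 2 2) 2 (refl Nat 2) (vcons (Eq Nat 2 2) 1 (refl Nat 2) (vcons (Eq Nat 2 2) 0 (refl Nat 2) (vnil (Eq Nat 2 2)))))) (vcons (Eq Nat 2 2) 3 (refl Nat 2) (vcons (Eq Nat 2 2) 2 (refl Nat 2) (vcons (Eq Nat 2 2) 1 (refl Nat 2) (vcons (Eq Nat 2 2) 0 (refl Nat 2) (vnil (Eq Nat 2 2))))))
reduction steps (normal order): 10
started in normal form: no
first contracted redex: an elimNat iota-redex


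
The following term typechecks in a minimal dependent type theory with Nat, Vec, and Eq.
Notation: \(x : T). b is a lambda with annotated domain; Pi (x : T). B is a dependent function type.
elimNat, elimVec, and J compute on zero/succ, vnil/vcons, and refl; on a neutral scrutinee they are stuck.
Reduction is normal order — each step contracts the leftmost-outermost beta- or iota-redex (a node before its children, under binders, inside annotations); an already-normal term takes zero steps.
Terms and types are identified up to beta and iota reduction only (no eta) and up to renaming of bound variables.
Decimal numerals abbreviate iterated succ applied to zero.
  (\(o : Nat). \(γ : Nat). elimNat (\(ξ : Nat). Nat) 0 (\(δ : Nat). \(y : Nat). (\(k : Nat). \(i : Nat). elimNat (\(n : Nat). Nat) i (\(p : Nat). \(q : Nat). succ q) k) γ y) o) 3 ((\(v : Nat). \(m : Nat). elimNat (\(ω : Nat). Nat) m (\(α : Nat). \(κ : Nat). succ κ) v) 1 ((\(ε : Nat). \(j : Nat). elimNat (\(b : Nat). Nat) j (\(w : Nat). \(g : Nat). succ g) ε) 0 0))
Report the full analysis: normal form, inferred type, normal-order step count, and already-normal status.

normal form:
  3
inferred type:
  Nat
normal-order step count: 57
already normal: no
first contracted redex: a beta-redex


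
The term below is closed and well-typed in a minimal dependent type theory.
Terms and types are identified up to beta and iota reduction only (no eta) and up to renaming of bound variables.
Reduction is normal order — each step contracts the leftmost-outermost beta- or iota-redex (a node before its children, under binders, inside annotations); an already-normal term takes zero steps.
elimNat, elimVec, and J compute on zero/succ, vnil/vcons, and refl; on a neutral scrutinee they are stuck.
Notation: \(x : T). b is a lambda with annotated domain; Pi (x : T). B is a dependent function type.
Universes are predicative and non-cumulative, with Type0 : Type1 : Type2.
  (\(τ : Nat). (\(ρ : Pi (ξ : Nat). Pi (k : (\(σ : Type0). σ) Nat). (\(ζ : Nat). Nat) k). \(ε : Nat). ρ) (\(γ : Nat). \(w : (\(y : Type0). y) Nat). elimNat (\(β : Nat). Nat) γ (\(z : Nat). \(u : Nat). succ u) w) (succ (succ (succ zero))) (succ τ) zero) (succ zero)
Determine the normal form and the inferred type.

normal form:
  succ (succ zero)
the term's type:
  Nat
observation: normalization takes exactly 6 steps under the normal-order strategy.


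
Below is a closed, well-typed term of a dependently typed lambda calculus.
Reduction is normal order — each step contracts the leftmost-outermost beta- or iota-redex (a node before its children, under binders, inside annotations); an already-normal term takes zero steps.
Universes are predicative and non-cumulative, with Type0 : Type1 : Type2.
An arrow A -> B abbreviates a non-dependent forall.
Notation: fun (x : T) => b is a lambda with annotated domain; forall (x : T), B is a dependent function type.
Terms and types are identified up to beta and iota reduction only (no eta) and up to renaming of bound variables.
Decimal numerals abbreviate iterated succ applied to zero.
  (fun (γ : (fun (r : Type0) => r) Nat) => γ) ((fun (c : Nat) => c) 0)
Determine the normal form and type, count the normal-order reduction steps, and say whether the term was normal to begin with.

normal form:
  0
inferred type:
  Nat
normal-order step count: 2
started in normal form: no
first redex: a beta-redex


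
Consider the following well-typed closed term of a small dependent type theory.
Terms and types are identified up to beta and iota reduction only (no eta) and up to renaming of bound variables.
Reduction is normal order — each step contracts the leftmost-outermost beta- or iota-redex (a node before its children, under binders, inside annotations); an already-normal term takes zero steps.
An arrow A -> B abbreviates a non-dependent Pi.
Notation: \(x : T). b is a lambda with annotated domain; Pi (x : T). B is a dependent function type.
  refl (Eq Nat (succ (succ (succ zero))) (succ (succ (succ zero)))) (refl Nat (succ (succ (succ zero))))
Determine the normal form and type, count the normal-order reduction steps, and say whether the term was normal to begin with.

resulting normal form:
  refl (Eq Nat (succ (succ (succ zero))) (succ (succ (succ zero)))) (refl Nat (succ (succ (succ zero))))
inferred type:
  Eq (Eq Nat (succ (succ (succ zero))) (succ (succ (succ zero)))) (refl Nat (succ (succ (succ zero)))) (refl Nat (succ (succ (succ zero))))
reduction steps (normal order): 0
term was already normal: yes


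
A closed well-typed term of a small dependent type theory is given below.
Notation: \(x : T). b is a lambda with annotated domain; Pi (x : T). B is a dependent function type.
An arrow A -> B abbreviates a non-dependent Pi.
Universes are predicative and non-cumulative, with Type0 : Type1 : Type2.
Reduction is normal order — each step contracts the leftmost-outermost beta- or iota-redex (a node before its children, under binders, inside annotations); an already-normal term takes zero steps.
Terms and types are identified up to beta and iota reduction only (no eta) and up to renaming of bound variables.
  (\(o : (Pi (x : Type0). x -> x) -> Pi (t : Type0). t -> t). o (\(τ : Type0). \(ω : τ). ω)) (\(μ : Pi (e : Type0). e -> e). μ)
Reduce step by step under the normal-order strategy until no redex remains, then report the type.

reduction (normal order):
  (\(o : (Pi (x : Type0). x -> x) -> Pi (t : Type0). t -> t). o (\(τ : Type0). \(ω : τ). ω)) (\(μ : Pi (e : Type0). e -> e). μ)
  ~> (\(o : Pi (x : Type0). x -> x). o) (\(t : Type0). \(τ : t). τ)
  ~> \(o : Type0). \(x : o). x
the term's type:
  Pi (o : Type0). o -> o


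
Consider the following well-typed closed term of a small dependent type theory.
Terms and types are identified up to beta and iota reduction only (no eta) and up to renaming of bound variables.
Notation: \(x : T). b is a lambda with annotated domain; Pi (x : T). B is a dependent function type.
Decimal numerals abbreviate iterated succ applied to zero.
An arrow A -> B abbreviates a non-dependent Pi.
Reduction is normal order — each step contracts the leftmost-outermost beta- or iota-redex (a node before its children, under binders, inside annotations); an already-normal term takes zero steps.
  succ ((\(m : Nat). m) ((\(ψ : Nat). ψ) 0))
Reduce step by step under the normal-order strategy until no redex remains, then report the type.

reduction (normal order):
  succ ((\(m : Nat). m) ((\(ψ : Nat). ψ) 0))
  ~> succ ((\(m : Nat). m) 0)
  ~> 1
type:
  Nat


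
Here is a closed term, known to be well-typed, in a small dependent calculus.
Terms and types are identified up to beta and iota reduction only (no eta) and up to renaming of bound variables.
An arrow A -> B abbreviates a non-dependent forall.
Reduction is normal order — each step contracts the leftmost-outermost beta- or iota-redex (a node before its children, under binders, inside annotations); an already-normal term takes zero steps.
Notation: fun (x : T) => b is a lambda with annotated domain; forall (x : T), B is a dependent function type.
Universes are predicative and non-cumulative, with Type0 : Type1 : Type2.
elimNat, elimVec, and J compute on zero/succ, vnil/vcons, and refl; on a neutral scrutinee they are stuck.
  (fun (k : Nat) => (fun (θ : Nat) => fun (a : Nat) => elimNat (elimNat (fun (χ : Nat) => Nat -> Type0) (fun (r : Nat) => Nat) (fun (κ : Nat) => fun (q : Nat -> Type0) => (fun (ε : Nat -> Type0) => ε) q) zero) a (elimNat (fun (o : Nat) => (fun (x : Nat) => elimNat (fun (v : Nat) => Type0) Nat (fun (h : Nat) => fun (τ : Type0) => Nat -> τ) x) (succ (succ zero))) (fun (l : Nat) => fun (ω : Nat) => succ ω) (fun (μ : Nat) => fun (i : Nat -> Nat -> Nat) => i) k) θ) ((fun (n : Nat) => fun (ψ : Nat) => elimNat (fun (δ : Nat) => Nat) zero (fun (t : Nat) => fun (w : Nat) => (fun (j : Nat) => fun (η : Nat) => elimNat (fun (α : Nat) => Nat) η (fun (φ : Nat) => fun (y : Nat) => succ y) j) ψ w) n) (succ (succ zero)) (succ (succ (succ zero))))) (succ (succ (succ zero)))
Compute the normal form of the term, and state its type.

reduced normal form:
  fun (k : Nat) => succ (succ (succ (succ (succ (succ k)))))
the term's type:
  Nat -> Nat


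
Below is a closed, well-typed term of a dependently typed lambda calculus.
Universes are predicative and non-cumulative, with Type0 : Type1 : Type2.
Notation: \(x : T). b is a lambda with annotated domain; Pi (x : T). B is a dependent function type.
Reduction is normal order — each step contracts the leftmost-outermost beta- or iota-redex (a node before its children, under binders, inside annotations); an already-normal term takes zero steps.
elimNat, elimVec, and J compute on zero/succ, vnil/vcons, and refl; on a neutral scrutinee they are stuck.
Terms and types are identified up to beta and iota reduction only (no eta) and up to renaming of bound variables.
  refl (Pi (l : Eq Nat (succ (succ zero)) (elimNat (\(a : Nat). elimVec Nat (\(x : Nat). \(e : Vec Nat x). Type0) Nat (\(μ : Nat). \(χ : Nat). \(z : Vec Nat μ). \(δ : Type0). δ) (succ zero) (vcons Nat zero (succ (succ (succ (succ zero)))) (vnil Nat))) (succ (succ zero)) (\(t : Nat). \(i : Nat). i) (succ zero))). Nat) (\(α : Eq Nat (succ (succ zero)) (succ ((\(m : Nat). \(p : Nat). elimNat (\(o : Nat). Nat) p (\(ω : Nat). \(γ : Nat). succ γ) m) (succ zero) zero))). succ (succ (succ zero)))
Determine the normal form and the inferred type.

reduced normal form:
  refl (Pi (l : Eq Nat (succ (succ zero)) (succ (succ zero))). Nat) (\(a : Eq Nat (succ (succ zero)) (succ (succ zero))). succ (succ (succ zero)))
the term's type:
  Eq (Pi (l : Eq Nat (succ (succ zero)) (succ (succ zero))). Nat) (\(a : Eq Nat (succ (succ zero)) (succ (succ zero))). succ (succ (succ zero))) (\(x : Eq Nat (succ (succ zero)) (succ (succ zero))). succ (succ (succ zero)))
observation: reduction starts at an elimNat iota-redex, and 10 normal-order steps reach the normal form.


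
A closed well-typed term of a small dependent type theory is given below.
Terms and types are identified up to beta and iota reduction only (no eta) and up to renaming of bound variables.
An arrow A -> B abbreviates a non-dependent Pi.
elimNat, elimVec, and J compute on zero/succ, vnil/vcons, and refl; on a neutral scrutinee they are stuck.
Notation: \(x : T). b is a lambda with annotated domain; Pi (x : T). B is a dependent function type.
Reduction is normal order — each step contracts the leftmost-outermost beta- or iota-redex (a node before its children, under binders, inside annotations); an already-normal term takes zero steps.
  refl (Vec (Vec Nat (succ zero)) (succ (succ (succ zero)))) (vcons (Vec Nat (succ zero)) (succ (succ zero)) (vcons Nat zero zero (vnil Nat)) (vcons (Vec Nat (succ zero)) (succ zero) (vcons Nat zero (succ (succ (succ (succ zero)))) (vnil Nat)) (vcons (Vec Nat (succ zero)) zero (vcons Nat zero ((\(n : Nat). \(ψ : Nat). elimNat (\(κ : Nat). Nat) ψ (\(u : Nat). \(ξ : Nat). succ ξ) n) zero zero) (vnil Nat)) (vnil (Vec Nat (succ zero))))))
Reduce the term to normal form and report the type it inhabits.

resulting normal form:
  refl (Vec (Vec Nat (succ zero)) (succ (succ (succ zero)))) (vcons (Vec Nat (succ zero)) (succ (succ zero)) (vcons Nat zero zero (vnil Nat)) (vcons (Vec Nat (succ zero)) (succ zero) (vcons Nat zero (succ (succ (succ (succ zero)))) (vnil Nat)) (vcons (Vec Nat (succ zero)) zero (vcons Nat zero zero (vnil Nat)) (vnil (Vec Nat (succ zero))))))
the term's type:
  Eq (Vec (Vec Nat (succ zero)) (succ (succ (succ zero)))) (vcons (Vec Nat (succ zero)) (succ (succ zero)) (vcons Nat zero zero (vnil Nat)) (vcons (Vec Nat (succ zero)) (succ zero) (vcons Nat zero (succ (succ (succ (succ zero)))) (vnil Nat)) (vcons (Vec Nat (succ zero)) zero (vcons Nat zero zero (vnil Nat)) (vnil (Vec Nat (succ zero)))))) (vcons (Vec Nat (succ zero)) (succ (succ zero)) (vcons Nat zero zero (vnil Nat)) (vcons (Vec Nat (succ zero)) (succ zero) (vcons Nat zero (succ (succ (succ (succ zero)))) (vnil Nat)) (vcons (Vec Nat (succ zero)) zero (vcons Nat zero zero (vnil Nat)) (vnil (Vec Nat (succ zero))))))
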